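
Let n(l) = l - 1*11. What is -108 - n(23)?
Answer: -120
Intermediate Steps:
n(l) = -11 + l (n(l) = l - 11 = -11 + l)
-108 - n(23) = -108 - (-11 + 23) = -108 - 1*12 = -108 - 12 = -120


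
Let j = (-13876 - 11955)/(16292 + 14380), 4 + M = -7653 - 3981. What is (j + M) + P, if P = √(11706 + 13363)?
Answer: -356986567/30672 + √25069 ≈ -11481.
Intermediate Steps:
P = √25069 ≈ 158.33
M = -11638 (M = -4 + (-7653 - 3981) = -4 - 11634 = -11638)
j = -25831/30672 ≈ -0.84217
(j + M) + P = (-25831/30672 - 11638) + √25069 = -356986567/30672 + √25069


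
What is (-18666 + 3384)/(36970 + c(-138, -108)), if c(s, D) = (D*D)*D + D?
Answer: 7641/611425 ≈ 0.012497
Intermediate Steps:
c(s, D) = D + D³ (c(s, D) = D²*D + D = D³ + D = D + D³)
(-18666 + 3384)/(36970 + c(-138, -108)) = (-18666 + 3384)/(36970 + (-108 + (-108)³)) = -15282/(36970 + (-108 - 1259712)) = -15282/(36970 - 1259820) = -15282/(-1222850) = -15282*(-1/1222850) = 7641/611425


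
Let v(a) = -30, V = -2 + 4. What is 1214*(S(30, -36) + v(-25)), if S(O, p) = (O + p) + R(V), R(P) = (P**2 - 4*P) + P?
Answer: -46132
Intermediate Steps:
V = 2
R(P) = P**2 - 3*P
S(O, p) = -2 + O + p (S(O, p) = (O + p) + 2*(-3 + 2) = (O + p) + 2*(-1) = (O + p) - 2 = -2 + O + p)
1214*(S(30, -36) + v(-25)) = 1214*((-2 + 30 - 36) - 30) = 1214*(-8 - 30) = 1214*(-38) = -46132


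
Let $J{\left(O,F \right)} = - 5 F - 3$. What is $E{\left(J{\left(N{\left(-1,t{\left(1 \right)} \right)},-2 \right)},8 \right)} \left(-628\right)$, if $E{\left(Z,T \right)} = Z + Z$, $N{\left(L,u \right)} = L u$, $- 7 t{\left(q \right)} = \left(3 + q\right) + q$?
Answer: $-8792$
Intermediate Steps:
$t{\left(q \right)} = - \frac{3}{7} - \frac{2 q}{7}$ ($t{\left(q \right)} = - \frac{\left(3 + q\right) + q}{7} = - \frac{3 + 2 q}{7} = - \frac{3}{7} - \frac{2 q}{7}$)
$J{\left(O,F \right)} = -3 - 5 F$
$E{\left(Z,T \right)} = 2 Z$
$E{\left(J{\left(N{\left(-1,t{\left(1 \right)} \right)},-2 \right)},8 \right)} \left(-628\right) = 2 \left(-3 - -10\right) \left(-628\right) = 2 \left(-3 + 10\right) \left(-628\right) = 2 \cdot 7 \left(-628\right) = 14 \left(-628\right) = -8792$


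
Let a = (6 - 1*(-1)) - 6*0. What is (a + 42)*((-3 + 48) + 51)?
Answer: 4704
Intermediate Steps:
a = 7 (a = (6 + 1) + 0 = 7 + 0 = 7)
(a + 42)*((-3 + 48) + 51) = (7 + 42)*((-3 + 48) + 51) = 49*(45 + 51) = 49*96 = 4704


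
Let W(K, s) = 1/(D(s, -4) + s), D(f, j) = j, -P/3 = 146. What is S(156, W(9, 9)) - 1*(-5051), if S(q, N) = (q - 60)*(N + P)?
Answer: -184889/5 ≈ -36978.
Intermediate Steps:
P = -438 (P = -3*146 = -438)
W(K, s) = 1/(-4 + s)
S(q, N) = (-438 + N)*(-60 + q) (S(q, N) = (q - 60)*(N - 438) = (-60 + q)*(-438 + N) = (-438 + N)*(-60 + q))
S(156, W(9, 9)) - 1*(-5051) = (26280 - 438*156 - 60/(-4 + 9) + 156/(-4 + 9)) - 1*(-5051) = (26280 - 68328 - 60/5 + 156/5) + 5051 = (26280 - 68328 - 60*⅕ + (⅕)*156) + 5051 = (26280 - 68328 - 12 + 156/5) + 5051 = -210144/5 + 5051 = -184889/5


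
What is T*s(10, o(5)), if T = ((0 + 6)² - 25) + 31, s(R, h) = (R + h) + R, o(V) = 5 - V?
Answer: 840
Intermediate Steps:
s(R, h) = h + 2*R
T = 42 (T = (6² - 25) + 31 = (36 - 25) + 31 = 11 + 31 = 42)
T*s(10, o(5)) = 42*((5 - 1*5) + 2*10) = 42*((5 - 5) + 20) = 42*(0 + 20) = 42*20 = 840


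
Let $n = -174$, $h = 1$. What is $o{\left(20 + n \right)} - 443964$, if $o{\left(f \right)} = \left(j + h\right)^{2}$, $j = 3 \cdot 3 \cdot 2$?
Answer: $-443603$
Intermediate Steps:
$j = 18$ ($j = 9 \cdot 2 = 18$)
$o{\left(f \right)} = 361$ ($o{\left(f \right)} = \left(18 + 1\right)^{2} = 19^{2} = 361$)
$o{\left(20 + n \right)} - 443964 = 361 - 443964 = -443603$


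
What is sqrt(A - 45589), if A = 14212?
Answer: I*sqrt(31377) ≈ 177.14*I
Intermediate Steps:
sqrt(A - 45589) = sqrt(14212 - 45589) = sqrt(-31377) = I*sqrt(31377)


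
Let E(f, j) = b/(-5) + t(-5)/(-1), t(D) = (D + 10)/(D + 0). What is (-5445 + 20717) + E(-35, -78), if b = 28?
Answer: 76337/5 ≈ 15267.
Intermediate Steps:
t(D) = (10 + D)/D
E(f, j) = -23/5 (E(f, j) = 28/(-5) + ((10 - 5)/(-5))/(-1) = 28*(-⅕) - ⅕*5*(-1) = -28/5 - 1*(-1) = -28/5 + 1 = -23/5)
(-5445 + 20717) + E(-35, -78) = (-5445 + 20717) - 23/5 = 15272 - 23/5 = 76337/5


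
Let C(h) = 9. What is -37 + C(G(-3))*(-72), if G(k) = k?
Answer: -685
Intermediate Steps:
-37 + C(G(-3))*(-72) = -37 + 9*(-72) = -37 - 648 = -685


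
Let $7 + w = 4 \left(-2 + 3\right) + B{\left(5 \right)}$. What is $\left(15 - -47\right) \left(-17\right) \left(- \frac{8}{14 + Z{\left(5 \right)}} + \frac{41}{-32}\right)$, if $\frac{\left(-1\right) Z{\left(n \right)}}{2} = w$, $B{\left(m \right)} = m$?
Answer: $\frac{175491}{80} \approx 2193.6$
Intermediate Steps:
$w = 2$ ($w = -7 + \left(4 \left(-2 + 3\right) + 5\right) = -7 + \left(4 \cdot 1 + 5\right) = -7 + \left(4 + 5\right) = -7 + 9 = 2$)
$Z{\left(n \right)} = -4$ ($Z{\left(n \right)} = \left(-2\right) 2 = -4$)
$\left(15 - -47\right) \left(-17\right) \left(- \frac{8}{14 + Z{\left(5 \right)}} + \frac{41}{-32}\right) = \left(15 - -47\right) \left(-17\right) \left(- \frac{8}{14 - 4} + \frac{41}{-32}\right) = \left(15 + 47\right) \left(-17\right) \left(- \frac{8}{10} + 41 \left(- \frac{1}{32}\right)\right) = 62 \left(-17\right) \left(\left(-8\right) \frac{1}{10} - \frac{41}{32}\right) = - 1054 \left(- \frac{4}{5} - \frac{41}{32}\right) = \left(-1054\right) \left(- \frac{333}{160}\right) = \frac{175491}{80}$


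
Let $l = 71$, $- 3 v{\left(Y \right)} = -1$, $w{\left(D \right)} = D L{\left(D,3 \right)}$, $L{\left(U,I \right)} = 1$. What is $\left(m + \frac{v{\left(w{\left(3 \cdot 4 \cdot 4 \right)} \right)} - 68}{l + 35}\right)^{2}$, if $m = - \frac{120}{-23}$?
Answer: $\frac{1121647081}{53494596} \approx 20.967$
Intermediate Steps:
$w{\left(D \right)} = D$ ($w{\left(D \right)} = D 1 = D$)
$v{\left(Y \right)} = \frac{1}{3}$ ($v{\left(Y \right)} = \left(- \frac{1}{3}\right) \left(-1\right) = \frac{1}{3}$)
$m = \frac{120}{23}$ ($m = \left(-120\right) \left(- \frac{1}{23}\right) = \frac{120}{23} \approx 5.2174$)
$\left(m + \frac{v{\left(w{\left(3 \cdot 4 \cdot 4 \right)} \right)} - 68}{l + 35}\right)^{2} = \left(\frac{120}{23} + \frac{\frac{1}{3} - 68}{71 + 35}\right)^{2} = \left(\frac{120}{23} - \frac{203}{3 \cdot 106}\right)^{2} = \left(\frac{120}{23} - \frac{203}{318}\right)^{2} = \left(\frac{33491}{7314}\right)^{2} = \frac{1121647081}{53494596}$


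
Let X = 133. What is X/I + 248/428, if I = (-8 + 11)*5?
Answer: 15161/1605 ≈ 9.4461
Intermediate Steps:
I = 15 (I = 3*5 = 15)
X/I + 248/428 = 133/15 + 248/428 = 133*(1/15) + 248*(1/428) = 133/15 + 62/107 = 15161/1605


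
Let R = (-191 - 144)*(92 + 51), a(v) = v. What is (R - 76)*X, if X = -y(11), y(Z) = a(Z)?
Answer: 527791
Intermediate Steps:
y(Z) = Z
X = -11 (X = -1*11 = -11)
R = -47905 (R = -335*143 = -47905)
(R - 76)*X = (-47905 - 76)*(-11) = -47981*(-11) = 527791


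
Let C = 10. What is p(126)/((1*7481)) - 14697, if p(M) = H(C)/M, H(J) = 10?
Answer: -6926740186/471303 ≈ -14697.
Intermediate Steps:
p(M) = 10/M
p(126)/((1*7481)) - 14697 = (10/126)/((1*7481)) - 14697 = (10*(1/126))/7481 - 14697 = (5/63)*(1/7481) - 14697 = 5/471303 - 14697 = -6926740186/471303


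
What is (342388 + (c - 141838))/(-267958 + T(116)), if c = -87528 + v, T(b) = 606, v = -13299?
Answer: -99723/267352 ≈ -0.37300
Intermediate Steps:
c = -100827 (c = -87528 - 13299 = -100827)
(342388 + (c - 141838))/(-267958 + T(116)) = (342388 + (-100827 - 141838))/(-267958 + 606) = (342388 - 242665)/(-267352) = 99723*(-1/267352) = -99723/267352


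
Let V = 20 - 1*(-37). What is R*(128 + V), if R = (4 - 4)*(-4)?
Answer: 0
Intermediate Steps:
R = 0 (R = 0*(-4) = 0)
V = 57 (V = 20 + 37 = 57)
R*(128 + V) = 0*(128 + 57) = 0*185 = 0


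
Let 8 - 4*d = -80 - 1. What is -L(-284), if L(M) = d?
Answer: -89/4 ≈ -22.250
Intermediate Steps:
d = 89/4 (d = 2 - (-80 - 1)/4 = 2 - ¼*(-81) = 2 + 81/4 = 89/4 ≈ 22.250)
L(M) = 89/4
-L(-284) = -1*89/4 = -89/4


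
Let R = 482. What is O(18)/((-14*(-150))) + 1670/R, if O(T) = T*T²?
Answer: 263251/42175 ≈ 6.2419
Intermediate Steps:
O(T) = T³
O(18)/((-14*(-150))) + 1670/R = 18³/((-14*(-150))) + 1670/482 = 5832/2100 + 1670*(1/482) = 5832*(1/2100) + 835/241 = 486/175 + 835/241 = 263251/42175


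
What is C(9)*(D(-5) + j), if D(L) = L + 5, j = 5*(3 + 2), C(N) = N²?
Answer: 2025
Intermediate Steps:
j = 25 (j = 5*5 = 25)
D(L) = 5 + L
C(9)*(D(-5) + j) = 9²*((5 - 5) + 25) = 81*(0 + 25) = 81*25 = 2025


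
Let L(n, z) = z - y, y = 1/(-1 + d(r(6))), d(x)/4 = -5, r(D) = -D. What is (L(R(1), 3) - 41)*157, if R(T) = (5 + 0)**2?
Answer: -125129/21 ≈ -5958.5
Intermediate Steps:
d(x) = -20 (d(x) = 4*(-5) = -20)
y = -1/21 (y = 1/(-1 - 20) = 1/(-21) = -1/21 ≈ -0.047619)
R(T) = 25 (R(T) = 5**2 = 25)
L(n, z) = 1/21 + z (L(n, z) = z - 1*(-1/21) = z + 1/21 = 1/21 + z)
(L(R(1), 3) - 41)*157 = ((1/21 + 3) - 41)*157 = (64/21 - 41)*157 = -797/21*157 = -125129/21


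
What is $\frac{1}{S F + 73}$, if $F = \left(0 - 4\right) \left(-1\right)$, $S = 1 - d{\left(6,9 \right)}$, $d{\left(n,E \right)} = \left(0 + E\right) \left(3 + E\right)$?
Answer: $- \frac{1}{355} \approx -0.0028169$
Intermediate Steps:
$d{\left(n,E \right)} = E \left(3 + E\right)$
$S = -107$ ($S = 1 - 9 \left(3 + 9\right) = 1 - 9 \cdot 12 = 1 - 108 = -107$)
$F = 4$ ($F = \left(-4\right) \left(-1\right) = 4$)
$\frac{1}{S F + 73} = \frac{1}{\left(-107\right) 4 + 73} = \frac{1}{-428 + 73} = \frac{1}{-355} = - \frac{1}{355}$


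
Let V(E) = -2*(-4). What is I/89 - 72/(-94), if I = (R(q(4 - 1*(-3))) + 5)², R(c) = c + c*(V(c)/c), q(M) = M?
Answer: 22004/4183 ≈ 5.2603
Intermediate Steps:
V(E) = 8
R(c) = 8 + c (R(c) = c + c*(8/c) = c + 8 = 8 + c)
I = 400 (I = ((8 + (4 - 1*(-3))) + 5)² = ((8 + (4 + 3)) + 5)² = ((8 + 7) + 5)² = (15 + 5)² = 20² = 400)
I/89 - 72/(-94) = 400/89 - 72/(-94) = 400*(1/89) - 72*(-1/94) = 400/89 + 36/47 = 22004/4183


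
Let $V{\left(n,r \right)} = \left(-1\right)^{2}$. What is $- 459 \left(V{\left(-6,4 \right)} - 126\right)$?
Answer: $57375$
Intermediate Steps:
$V{\left(n,r \right)} = 1$
$- 459 \left(V{\left(-6,4 \right)} - 126\right) = - 459 \left(1 - 126\right) = \left(-459\right) \left(-125\right) = 57375$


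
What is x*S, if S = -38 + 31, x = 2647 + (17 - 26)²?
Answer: -19096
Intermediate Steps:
x = 2728 (x = 2647 + (-9)² = 2647 + 81 = 2728)
S = -7
x*S = 2728*(-7) = -19096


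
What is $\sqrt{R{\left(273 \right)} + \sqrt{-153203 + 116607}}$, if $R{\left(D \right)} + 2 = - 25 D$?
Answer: $\sqrt{-6827 + 2 i \sqrt{9149}} \approx 1.158 + 82.634 i$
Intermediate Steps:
$R{\left(D \right)} = -2 - 25 D$
$\sqrt{R{\left(273 \right)} + \sqrt{-153203 + 116607}} = \sqrt{\left(-2 - 6825\right) + \sqrt{-153203 + 116607}} = \sqrt{\left(-2 - 6825\right) + \sqrt{-36596}} = \sqrt{-6827 + 2 i \sqrt{9149}}$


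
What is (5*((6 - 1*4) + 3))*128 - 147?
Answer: 3053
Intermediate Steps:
(5*((6 - 1*4) + 3))*128 - 147 = (5*((6 - 4) + 3))*128 - 147 = (5*(2 + 3))*128 - 147 = (5*5)*128 - 147 = 25*128 - 147 = 3200 - 147 = 3053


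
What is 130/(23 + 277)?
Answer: 13/30 ≈ 0.43333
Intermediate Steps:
130/(23 + 277) = 130/300 = (1/300)*130 = 13/30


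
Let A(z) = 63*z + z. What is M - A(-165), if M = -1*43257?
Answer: -32697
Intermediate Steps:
M = -43257
A(z) = 64*z
M - A(-165) = -43257 - 64*(-165) = -43257 - 1*(-10560) = -43257 + 10560 = -32697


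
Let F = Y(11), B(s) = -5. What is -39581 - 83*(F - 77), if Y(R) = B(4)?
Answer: -32775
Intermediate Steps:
Y(R) = -5
F = -5
-39581 - 83*(F - 77) = -39581 - 83*(-5 - 77) = -39581 - 83*(-82) = -39581 - 1*(-6806) = -39581 + 6806 = -32775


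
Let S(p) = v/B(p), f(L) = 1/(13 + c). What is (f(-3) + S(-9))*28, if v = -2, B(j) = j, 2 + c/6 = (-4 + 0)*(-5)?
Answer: 7028/1089 ≈ 6.4536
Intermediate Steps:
c = 108 (c = -12 + 6*((-4 + 0)*(-5)) = -12 + 6*(-4*(-5)) = -12 + 6*20 = -12 + 120 = 108)
f(L) = 1/121 (f(L) = 1/(13 + 108) = 1/121)
S(p) = -2/p
(f(-3) + S(-9))*28 = (1/121 - 2/(-9))*28 = (1/121 - 2*(-⅑))*28 = (1/121 + 2/9)*28 = (251/1089)*28 = 7028/1089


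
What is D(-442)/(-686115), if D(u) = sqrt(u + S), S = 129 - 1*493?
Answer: -I*sqrt(806)/686115 ≈ -4.1378e-5*I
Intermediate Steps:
S = -364 (S = 129 - 493 = -364)
D(u) = sqrt(-364 + u) (D(u) = sqrt(u - 364) = sqrt(-364 + u))
D(-442)/(-686115) = sqrt(-364 - 442)/(-686115) = sqrt(-806)*(-1/686115) = (I*sqrt(806))*(-1/686115) = -I*sqrt(806)/686115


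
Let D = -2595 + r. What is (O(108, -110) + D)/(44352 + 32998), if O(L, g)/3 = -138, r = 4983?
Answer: 141/5525 ≈ 0.025520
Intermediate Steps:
O(L, g) = -414 (O(L, g) = 3*(-138) = -414)
D = 2388 (D = -2595 + 4983 = 2388)
(O(108, -110) + D)/(44352 + 32998) = (-414 + 2388)/(44352 + 32998) = 1974/77350 = 1974*(1/77350) = 141/5525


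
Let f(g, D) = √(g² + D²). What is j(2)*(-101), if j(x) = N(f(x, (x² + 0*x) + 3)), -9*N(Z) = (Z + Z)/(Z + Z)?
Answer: 101/9 ≈ 11.222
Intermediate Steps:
f(g, D) = √(D² + g²)
N(Z) = -⅑ (N(Z) = -(Z + Z)/(9*(Z + Z)) = -2*Z/(9*(2*Z)) = -2*Z*1/(2*Z)/9 = -⅑*1 = -⅑)
j(x) = -⅑
j(2)*(-101) = -⅑*(-101) = 101/9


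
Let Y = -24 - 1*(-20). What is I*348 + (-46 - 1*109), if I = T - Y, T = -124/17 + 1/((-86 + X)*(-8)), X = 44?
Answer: -618951/476 ≈ -1300.3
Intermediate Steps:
Y = -4 (Y = -24 + 20 = -4)
T = -41647/5712 (T = -124/17 + 1/((-86 + 44)*(-8)) = -124*1/17 - ⅛/(-42) = -124/17 - 1/42*(-⅛) = -124/17 + 1/336 = -41647/5712 ≈ -7.2911)
I = -18799/5712 (I = -41647/5712 - 1*(-4) = -41647/5712 + 4 = -18799/5712 ≈ -3.2911)
I*348 + (-46 - 1*109) = -18799/5712*348 + (-46 - 1*109) = -545171/476 + (-46 - 109) = -545171/476 - 155 = -618951/476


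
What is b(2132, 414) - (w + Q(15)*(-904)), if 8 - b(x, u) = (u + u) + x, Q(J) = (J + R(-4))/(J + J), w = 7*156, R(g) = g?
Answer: -55688/15 ≈ -3712.5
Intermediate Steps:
w = 1092
Q(J) = (-4 + J)/(2*J) (Q(J) = (J - 4)/(J + J) = (-4 + J)/((2*J)) = (-4 + J)*(1/(2*J)) = (-4 + J)/(2*J))
b(x, u) = 8 - x - 2*u (b(x, u) = 8 - ((u + u) + x) = 8 - (2*u + x) = 8 - (x + 2*u) = 8 + (-x - 2*u) = 8 - x - 2*u)
b(2132, 414) - (w + Q(15)*(-904)) = (8 - 1*2132 - 2*414) - (1092 + ((1/2)*(-4 + 15)/15)*(-904)) = (8 - 2132 - 828) - (1092 + ((1/2)*(1/15)*11)*(-904)) = -2952 - (1092 + (11/30)*(-904)) = -2952 - (1092 - 4972/15) = -2952 - 1*11408/15 = -2952 - 11408/15 = -55688/15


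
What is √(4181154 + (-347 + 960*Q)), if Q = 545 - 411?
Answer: √4309447 ≈ 2075.9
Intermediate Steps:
Q = 134
√(4181154 + (-347 + 960*Q)) = √(4181154 + (-347 + 960*134)) = √(4181154 + (-347 + 128640)) = √(4181154 + 128293) = √4309447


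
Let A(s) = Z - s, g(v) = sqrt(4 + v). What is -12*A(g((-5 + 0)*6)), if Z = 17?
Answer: -204 + 12*I*sqrt(26) ≈ -204.0 + 61.188*I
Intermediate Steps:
A(s) = 17 - s
-12*A(g((-5 + 0)*6)) = -12*(17 - sqrt(4 + (-5 + 0)*6)) = -12*(17 - sqrt(4 - 5*6)) = -12*(17 - sqrt(4 - 30)) = -12*(17 - sqrt(-26)) = -12*(17 - I*sqrt(26)) = -204 + 12*I*sqrt(26)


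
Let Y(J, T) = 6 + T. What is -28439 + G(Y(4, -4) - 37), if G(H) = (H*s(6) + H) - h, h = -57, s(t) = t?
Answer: -28627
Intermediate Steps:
G(H) = 57 + 7*H (G(H) = (H*6 + H) - 1*(-57) = (6*H + H) + 57 = 7*H + 57 = 57 + 7*H)
-28439 + G(Y(4, -4) - 37) = -28439 + (57 + 7*((6 - 4) - 37)) = -28439 + (57 + 7*(2 - 37)) = -28439 + (57 + 7*(-35)) = -28439 + (57 - 245) = -28439 - 188 = -28627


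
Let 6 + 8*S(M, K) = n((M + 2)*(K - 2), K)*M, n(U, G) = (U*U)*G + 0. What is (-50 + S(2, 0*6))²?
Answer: 41209/16 ≈ 2575.6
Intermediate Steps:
n(U, G) = G*U² (n(U, G) = U²*G + 0 = G*U² + 0 = G*U²)
S(M, K) = -¾ + K*M*(-2 + K)²*(2 + M)²/8 (S(M, K) = -¾ + ((K*((M + 2)*(K - 2))²)*M)/8 = -¾ + ((K*((2 + M)*(-2 + K))²)*M)/8 = -¾ + ((K*((-2 + K)*(2 + M))²)*M)/8 = -¾ + ((K*((-2 + K)²*(2 + M)²))*M)/8 = -¾ + ((K*(-2 + K)²*(2 + M)²)*M)/8 = -¾ + (K*M*(-2 + K)²*(2 + M)²)/8 = -¾ + K*M*(-2 + K)²*(2 + M)²/8)
(-50 + S(2, 0*6))² = (-50 + (-¾ + (⅛)*(0*6)*2*(-4 - 2*2 + 2*(0*6) + (0*6)*2)²))² = (-50 + (-¾ + (⅛)*0*2*(-4 - 4 + 2*0 + 0*2)²))² = (-50 + (-¾ + (⅛)*0*2*(-4 - 4 + 0 + 0)²))² = (-50 + (-¾ + (⅛)*0*2*(-8)²))² = (-50 + (-¾ + (⅛)*0*2*64))² = (-50 + (-¾ + 0))² = (-50 - ¾)² = (-203/4)² = 41209/16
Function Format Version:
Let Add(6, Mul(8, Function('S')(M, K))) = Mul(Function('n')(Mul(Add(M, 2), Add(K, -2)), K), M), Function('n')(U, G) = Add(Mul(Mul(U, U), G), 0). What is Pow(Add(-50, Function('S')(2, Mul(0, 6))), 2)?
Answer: Rational(41209, 16) ≈ 2575.6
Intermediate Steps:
Function('n')(U, G) = Mul(G, Pow(U, 2)) (Function('n')(U, G) = Add(Mul(Pow(U, 2), G), 0) = Add(Mul(G, Pow(U, 2)), 0) = Mul(G, Pow(U, 2)))
Function('S')(M, K) = Add(Rational(-3, 4), Mul(Rational(1, 8), K, M, Pow(Add(-2, K), 2), Pow(Add(2, M), 2))) (Function('S')(M, K) = Add(Rational(-3, 4), Mul(Rational(1, 8), Mul(Mul(K, Pow(Mul(Add(M, 2), Add(K, -2)), 2)), M))) = Add(Rational(-3, 4), Mul(Rational(1, 8), Mul(Mul(K, Pow(Mul(Add(2, M), Add(-2, K)), 2)), M))) = Add(Rational(-3, 4), Mul(Rational(1, 8), Mul(Mul(K, Pow(Mul(Add(-2, K), Add(2, M)), 2)), M))) = Add(Rational(-3, 4), Mul(Rational(1, 8), Mul(Mul(K, Mul(Pow(Add(-2, K), 2), Pow(Add(2, M), 2))), M))) = Add(Rational(-3, 4), Mul(Rational(1, 8), Mul(Mul(K, Pow(Add(-2, K), 2), Pow(Add(2, M), 2)), M))) = Add(Rational(-3, 4), Mul(Rational(1, 8), Mul(K, M, Pow(Add(-2, K), 2), Pow(Add(2, M), 2)))) = Add(Rational(-3, 4), Mul(Rational(1, 8), K, M, Pow(Add(-2, K), 2), Pow(Add(2, M), 2))))
Pow(Add(-50, Function('S')(2, Mul(0, 6))), 2) = Pow(Add(-50, Add(Rational(-3, 4), Mul(Rational(1, 8), Mul(0, 6), 2, Pow(Add(-4, Mul(-2, 2), Mul(2, Mul(0, 6)), Mul(Mul(0, 6), 2)), 2)))), 2) = Pow(Add(-50, Add(Rational(-3, 4), Mul(Rational(1, 8), 0, 2, Pow(Add(-4, -4, Mul(2, 0), Mul(0, 2)), 2)))), 2) = Pow(Add(-50, Add(Rational(-3, 4), Mul(Rational(1, 8), 0, 2, Pow(Add(-4, -4, 0, 0), 2)))), 2) = Pow(Add(-50, Add(Rational(-3, 4), Mul(Rational(1, 8), 0, 2, Pow(-8, 2)))), 2) = Pow(Add(-50, Add(Rational(-3, 4), Mul(Rational(1, 8), 0, 2, 64))), 2) = Pow(Add(-50, Add(Rational(-3, 4), 0)), 2) = Pow(Add(-50, Rational(-3, 4)), 2) = Pow(Rational(-203, 4), 2) = Rational(41209, 16)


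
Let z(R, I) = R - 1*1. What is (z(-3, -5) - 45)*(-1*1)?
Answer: 49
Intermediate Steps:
z(R, I) = -1 + R (z(R, I) = R - 1 = -1 + R)
(z(-3, -5) - 45)*(-1*1) = ((-1 - 3) - 45)*(-1*1) = (-4 - 45)*(-1) = -49*(-1) = 49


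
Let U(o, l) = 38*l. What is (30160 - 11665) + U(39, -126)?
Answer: 13707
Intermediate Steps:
(30160 - 11665) + U(39, -126) = (30160 - 11665) + 38*(-126) = 18495 - 4788 = 13707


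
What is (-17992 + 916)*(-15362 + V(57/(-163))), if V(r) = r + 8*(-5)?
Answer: 42870715308/163 ≈ 2.6301e+8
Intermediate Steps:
V(r) = -40 + r (V(r) = r - 40 = -40 + r)
(-17992 + 916)*(-15362 + V(57/(-163))) = (-17992 + 916)*(-15362 + (-40 + 57/(-163))) = -17076*(-15362 + (-40 + 57*(-1/163))) = -17076*(-15362 + (-40 - 57/163)) = -17076*(-15362 - 6577/163) = -17076*(-2510583/163) = 42870715308/163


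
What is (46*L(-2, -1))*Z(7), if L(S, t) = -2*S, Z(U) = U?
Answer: 1288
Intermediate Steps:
(46*L(-2, -1))*Z(7) = (46*(-2*(-2)))*7 = (46*4)*7 = 184*7 = 1288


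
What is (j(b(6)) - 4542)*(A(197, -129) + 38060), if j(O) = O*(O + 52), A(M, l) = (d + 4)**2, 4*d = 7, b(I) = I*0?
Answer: -1384149519/8 ≈ -1.7302e+8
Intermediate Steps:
b(I) = 0
d = 7/4 (d = (1/4)*7 = 7/4 ≈ 1.7500)
A(M, l) = 529/16 (A(M, l) = (7/4 + 4)**2 = (23/4)**2 = 529/16)
j(O) = O*(52 + O)
(j(b(6)) - 4542)*(A(197, -129) + 38060) = (0*(52 + 0) - 4542)*(529/16 + 38060) = (0*52 - 4542)*(609489/16) = (0 - 4542)*(609489/16) = -4542*609489/16 = -1384149519/8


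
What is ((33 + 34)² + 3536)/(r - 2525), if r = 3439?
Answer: 8025/914 ≈ 8.7801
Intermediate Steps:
((33 + 34)² + 3536)/(r - 2525) = ((33 + 34)² + 3536)/(3439 - 2525) = (67² + 3536)/914 = (4489 + 3536)*(1/914) = 8025*(1/914) = 8025/914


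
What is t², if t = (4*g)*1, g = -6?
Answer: 576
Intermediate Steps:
t = -24 (t = (4*(-6))*1 = -24*1 = -24)
t² = (-24)² = 576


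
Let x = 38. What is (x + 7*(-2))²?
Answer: 576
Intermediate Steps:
(x + 7*(-2))² = (38 + 7*(-2))² = (38 - 14)² = 24² = 576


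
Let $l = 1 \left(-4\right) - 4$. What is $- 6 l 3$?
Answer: $144$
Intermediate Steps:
$l = -8$ ($l = -4 - 4 = -8$)
$- 6 l 3 = \left(-6\right) \left(-8\right) 3 = 48 \cdot 3 = 144$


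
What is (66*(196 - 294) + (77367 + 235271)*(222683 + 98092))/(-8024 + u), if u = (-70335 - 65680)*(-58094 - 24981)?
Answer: 4775545142/538068481 ≈ 8.8754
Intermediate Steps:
u = 11299446125 (u = -136015*(-83075) = 11299446125)
(66*(196 - 294) + (77367 + 235271)*(222683 + 98092))/(-8024 + u) = (66*(196 - 294) + (77367 + 235271)*(222683 + 98092))/(-8024 + 11299446125) = (66*(-98) + 312638*320775)/11299438101 = (-6468 + 100286454450)*(1/11299438101) = 100286447982*(1/11299438101) = 4775545142/538068481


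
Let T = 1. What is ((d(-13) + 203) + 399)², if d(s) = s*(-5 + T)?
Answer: 427716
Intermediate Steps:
d(s) = -4*s (d(s) = s*(-5 + 1) = s*(-4) = -4*s)
((d(-13) + 203) + 399)² = ((-4*(-13) + 203) + 399)² = ((52 + 203) + 399)² = (255 + 399)² = 654² = 427716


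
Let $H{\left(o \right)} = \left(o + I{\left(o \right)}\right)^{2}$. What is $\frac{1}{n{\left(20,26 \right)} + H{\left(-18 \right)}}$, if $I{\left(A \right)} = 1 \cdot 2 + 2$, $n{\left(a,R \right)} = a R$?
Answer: $\frac{1}{716} \approx 0.0013966$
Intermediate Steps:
$n{\left(a,R \right)} = R a$
$I{\left(A \right)} = 4$ ($I{\left(A \right)} = 2 + 2 = 4$)
$H{\left(o \right)} = \left(4 + o\right)^{2}$ ($H{\left(o \right)} = \left(o + 4\right)^{2} = \left(4 + o\right)^{2}$)
$\frac{1}{n{\left(20,26 \right)} + H{\left(-18 \right)}} = \frac{1}{26 \cdot 20 + \left(4 - 18\right)^{2}} = \frac{1}{520 + \left(-14\right)^{2}} = \frac{1}{520 + 196} = \frac{1}{716}$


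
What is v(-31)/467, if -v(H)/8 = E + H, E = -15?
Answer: 368/467 ≈ 0.78801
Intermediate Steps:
v(H) = 120 - 8*H (v(H) = -8*(-15 + H) = 120 - 8*H)
v(-31)/467 = (120 - 8*(-31))/467 = (120 + 248)*(1/467) = 368*(1/467) = 368/467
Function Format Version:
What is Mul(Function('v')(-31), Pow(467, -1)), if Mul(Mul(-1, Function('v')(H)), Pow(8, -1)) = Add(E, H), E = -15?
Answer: Rational(368, 467) ≈ 0.78801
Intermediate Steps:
Function('v')(H) = Add(120, Mul(-8, H)) (Function('v')(H) = Mul(-8, Add(-15, H)) = Add(120, Mul(-8, H)))
Mul(Function('v')(-31), Pow(467, -1)) = Mul(Add(120, Mul(-8, -31)), Pow(467, -1)) = Mul(Add(120, 248), Rational(1, 467)) = Mul(368, Rational(1, 467)) = Rational(368, 467)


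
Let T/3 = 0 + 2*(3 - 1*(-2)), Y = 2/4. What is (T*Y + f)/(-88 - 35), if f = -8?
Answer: -7/123 ≈ -0.056911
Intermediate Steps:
Y = ½ (Y = 2*(¼) = ½ ≈ 0.50000)
T = 30 (T = 3*(0 + 2*(3 - 1*(-2))) = 3*(0 + 2*(3 + 2)) = 3*(0 + 2*5) = 3*(0 + 10) = 3*10 = 30)
(T*Y + f)/(-88 - 35) = (30*(½) - 8)/(-88 - 35) = (15 - 8)/(-123) = -1/123*7 = -7/123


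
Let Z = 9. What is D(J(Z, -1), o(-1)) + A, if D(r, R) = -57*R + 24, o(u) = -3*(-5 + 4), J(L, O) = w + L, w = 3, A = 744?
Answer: 597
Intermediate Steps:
J(L, O) = 3 + L
o(u) = 3 (o(u) = -3*(-1) = 3)
D(r, R) = 24 - 57*R
D(J(Z, -1), o(-1)) + A = (24 - 57*3) + 744 = (24 - 171) + 744 = -147 + 744 = 597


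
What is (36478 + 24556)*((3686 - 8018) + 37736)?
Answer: 2038779736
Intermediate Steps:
(36478 + 24556)*((3686 - 8018) + 37736) = 61034*(-4332 + 37736) = 61034*33404 = 2038779736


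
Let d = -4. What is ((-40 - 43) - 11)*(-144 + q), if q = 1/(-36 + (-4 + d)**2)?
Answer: 189457/14 ≈ 13533.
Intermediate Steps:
q = 1/28 (q = 1/(-36 + (-4 - 4)**2) = 1/(-36 + (-8)**2) = 1/(-36 + 64) = 1/28 ≈ 0.035714)
((-40 - 43) - 11)*(-144 + q) = ((-40 - 43) - 11)*(-144 + 1/28) = (-83 - 11)*(-4031/28) = -94*(-4031/28) = 189457/14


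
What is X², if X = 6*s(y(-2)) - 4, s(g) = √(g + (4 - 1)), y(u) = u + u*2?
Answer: -92 - 48*I*√3 ≈ -92.0 - 83.138*I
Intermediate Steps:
y(u) = 3*u (y(u) = u + 2*u = 3*u)
s(g) = √(3 + g) (s(g) = √(g + 3) = √(3 + g))
X = -4 + 6*I*√3 (X = 6*√(3 + 3*(-2)) - 4 = 6*√(3 - 6) - 4 = 6*√(-3) - 4 = 6*(I*√3) - 4 = 6*I*√3 - 4 = -4 + 6*I*√3 ≈ -4.0 + 10.392*I)
X² = (-4 + 6*I*√3)²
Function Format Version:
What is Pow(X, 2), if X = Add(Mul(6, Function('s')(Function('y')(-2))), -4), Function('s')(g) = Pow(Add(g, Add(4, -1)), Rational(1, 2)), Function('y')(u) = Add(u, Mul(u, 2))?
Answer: Add(-92, Mul(-48, I, Pow(3, Rational(1, 2)))) ≈ Add(-92.000, Mul(-83.138, I))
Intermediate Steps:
Function('y')(u) = Mul(3, u) (Function('y')(u) = Add(u, Mul(2, u)) = Mul(3, u))
Function('s')(g) = Pow(Add(3, g), Rational(1, 2)) (Function('s')(g) = Pow(Add(g, 3), Rational(1, 2)) = Pow(Add(3, g), Rational(1, 2)))
X = Add(-4, Mul(6, I, Pow(3, Rational(1, 2)))) (X = Add(Mul(6, Pow(Add(3, Mul(3, -2)), Rational(1, 2))), -4) = Add(Mul(6, Pow(Add(3, -6), Rational(1, 2))), -4) = Add(Mul(6, Pow(-3, Rational(1, 2))), -4) = Add(Mul(6, Mul(I, Pow(3, Rational(1, 2)))), -4) = Add(Mul(6, I, Pow(3, Rational(1, 2))), -4) = Add(-4, Mul(6, I, Pow(3, Rational(1, 2)))) ≈ Add(-4.0000, Mul(10.392, I)))
Pow(X, 2) = Pow(Add(-4, Mul(6, I, Pow(3, Rational(1, 2)))), 2)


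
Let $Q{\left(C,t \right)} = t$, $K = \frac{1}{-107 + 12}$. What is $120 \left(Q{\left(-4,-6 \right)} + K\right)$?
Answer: $- \frac{13704}{19} \approx -721.26$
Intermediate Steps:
$K = - \frac{1}{95}$ ($K = \frac{1}{-95} = - \frac{1}{95} \approx -0.010526$)
$120 \left(Q{\left(-4,-6 \right)} + K\right) = 120 \left(-6 - \frac{1}{95}\right) = 120 \left(- \frac{571}{95}\right) = - \frac{13704}{19}$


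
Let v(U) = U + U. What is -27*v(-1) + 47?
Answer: 101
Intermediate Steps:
v(U) = 2*U
-27*v(-1) + 47 = -54*(-1) + 47 = -27*(-2) + 47 = 54 + 47 = 101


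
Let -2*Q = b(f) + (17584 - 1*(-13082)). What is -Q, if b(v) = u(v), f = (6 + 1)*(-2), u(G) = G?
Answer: 15326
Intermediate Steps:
f = -14 (f = 7*(-2) = -14)
b(v) = v
Q = -15326 (Q = -(-14 + (17584 - 1*(-13082)))/2 = -(-14 + (17584 + 13082))/2 = -(-14 + 30666)/2 = -½*30652 = -15326)
-Q = -1*(-15326) = 15326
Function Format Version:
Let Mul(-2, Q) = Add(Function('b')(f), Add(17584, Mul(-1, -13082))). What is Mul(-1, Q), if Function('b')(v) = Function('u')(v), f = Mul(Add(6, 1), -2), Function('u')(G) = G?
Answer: 15326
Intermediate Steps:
f = -14 (f = Mul(7, -2) = -14)
Function('b')(v) = v
Q = -15326 (Q = Mul(Rational(-1, 2), Add(-14, Add(17584, Mul(-1, -13082)))) = Mul(Rational(-1, 2), Add(-14, Add(17584, 13082))) = Mul(Rational(-1, 2), Add(-14, 30666)) = Mul(Rational(-1, 2), 30652) = -15326)
Mul(-1, Q) = Mul(-1, -15326) = 15326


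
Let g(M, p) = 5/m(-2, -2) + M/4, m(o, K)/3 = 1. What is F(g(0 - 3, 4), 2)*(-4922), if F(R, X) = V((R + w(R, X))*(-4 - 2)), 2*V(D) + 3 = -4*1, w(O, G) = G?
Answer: 17227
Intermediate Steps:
m(o, K) = 3 (m(o, K) = 3*1 = 3)
g(M, p) = 5/3 + M/4
V(D) = -7/2 (V(D) = -3/2 + (-4*1)/2 = -3/2 + (½)*(-4) = -3/2 - 2 = -7/2)
F(R, X) = -7/2
F(g(0 - 3, 4), 2)*(-4922) = -7/2*(-4922) = 17227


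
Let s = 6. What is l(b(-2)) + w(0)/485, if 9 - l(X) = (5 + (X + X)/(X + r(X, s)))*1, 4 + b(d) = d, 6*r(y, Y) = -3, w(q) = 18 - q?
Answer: 13814/6305 ≈ 2.1910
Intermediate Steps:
r(y, Y) = -½ (r(y, Y) = (⅙)*(-3) = -½)
b(d) = -4 + d
l(X) = 4 - 2*X/(-½ + X) (l(X) = 9 - (5 + (X + X)/(X - ½)) = 9 - (5 + (2*X)/(-½ + X)) = 9 - (5 + 2*X/(-½ + X)) = 9 + (-5 - 2*X/(-½ + X)) = 4 - 2*X/(-½ + X))
l(b(-2)) + w(0)/485 = 4*(-1 + (-4 - 2))/(-1 + 2*(-4 - 2)) + (18 - 1*0)/485 = 4*(-1 - 6)/(-1 + 2*(-6)) + (18 + 0)*(1/485) = 4*(-7)/(-1 - 12) + 18*(1/485) = 4*(-7)/(-13) + 18/485 = 4*(-1/13)*(-7) + 18/485 = 28/13 + 18/485 = 13814/6305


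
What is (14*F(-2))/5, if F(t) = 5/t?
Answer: -7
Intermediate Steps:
(14*F(-2))/5 = (14*(5/(-2)))/5 = (14*(5*(-½)))*(⅕) = (14*(-5/2))*(⅕) = -35*⅕ = -7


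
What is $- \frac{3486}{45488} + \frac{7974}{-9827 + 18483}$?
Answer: $\frac{5196039}{6152252} \approx 0.84457$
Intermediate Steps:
$- \frac{3486}{45488} + \frac{7974}{-9827 + 18483} = \left(-3486\right) \frac{1}{45488} + \frac{7974}{8656} = - \frac{1743}{22744} + 7974 \cdot \frac{1}{8656} = - \frac{1743}{22744} + \frac{3987}{4328} = \frac{5196039}{6152252}$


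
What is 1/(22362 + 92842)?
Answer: 1/115204 ≈ 8.6802e-6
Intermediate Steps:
1/(22362 + 92842) = 1/115204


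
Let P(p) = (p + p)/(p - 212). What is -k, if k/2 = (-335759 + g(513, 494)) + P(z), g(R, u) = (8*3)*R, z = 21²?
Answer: 148136962/229 ≈ 6.4689e+5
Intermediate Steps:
z = 441
P(p) = 2*p/(-212 + p) (P(p) = (2*p)/(-212 + p) = 2*p/(-212 + p))
g(R, u) = 24*R
k = -148136962/229 (k = 2*((-335759 + 24*513) + 2*441/(-212 + 441)) = 2*((-335759 + 12312) + 2*441/229) = 2*(-323447 + 2*441*(1/229)) = 2*(-323447 + 882/229) = 2*(-74068481/229) = -148136962/229 ≈ -6.4689e+5)
-k = -1*(-148136962/229) = 148136962/229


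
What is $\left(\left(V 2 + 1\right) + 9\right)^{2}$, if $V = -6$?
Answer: $4$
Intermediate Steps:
$\left(\left(V 2 + 1\right) + 9\right)^{2} = \left(\left(\left(-6\right) 2 + 1\right) + 9\right)^{2} = \left(\left(-12 + 1\right) + 9\right)^{2} = \left(-11 + 9\right)^{2} = \left(-2\right)^{2} = 4$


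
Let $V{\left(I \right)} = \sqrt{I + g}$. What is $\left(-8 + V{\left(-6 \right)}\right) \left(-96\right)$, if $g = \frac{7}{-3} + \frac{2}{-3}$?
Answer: $768 - 288 i \approx 768.0 - 288.0 i$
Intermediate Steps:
$g = -3$ ($g = 7 \left(- \frac{1}{3}\right) + 2 \left(- \frac{1}{3}\right) = - \frac{7}{3} - \frac{2}{3} = -3$)
$V{\left(I \right)} = \sqrt{-3 + I}$ ($V{\left(I \right)} = \sqrt{I - 3} = \sqrt{-3 + I}$)
$\left(-8 + V{\left(-6 \right)}\right) \left(-96\right) = \left(-8 + \sqrt{-3 - 6}\right) \left(-96\right) = \left(-8 + \sqrt{-9}\right) \left(-96\right) = \left(-8 + 3 i\right) \left(-96\right) = 768 - 288 i$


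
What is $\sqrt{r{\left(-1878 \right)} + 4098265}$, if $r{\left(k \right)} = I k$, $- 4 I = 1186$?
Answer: $2 \sqrt{1163773} \approx 2157.6$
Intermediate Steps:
$I = - \frac{593}{2}$ ($I = \left(- \frac{1}{4}\right) 1186 = - \frac{593}{2} \approx -296.5$)
$r{\left(k \right)} = - \frac{593 k}{2}$
$\sqrt{r{\left(-1878 \right)} + 4098265} = \sqrt{\left(- \frac{593}{2}\right) \left(-1878\right) + 4098265} = \sqrt{556827 + 4098265} = \sqrt{4655092} = 2 \sqrt{1163773}$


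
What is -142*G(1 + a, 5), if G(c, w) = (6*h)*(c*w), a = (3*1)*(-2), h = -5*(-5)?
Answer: 532500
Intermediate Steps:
h = 25
a = -6 (a = 3*(-2) = -6)
G(c, w) = 150*c*w (G(c, w) = (6*25)*(c*w) = 150*(c*w) = 150*c*w)
-142*G(1 + a, 5) = -21300*(1 - 6)*5 = -21300*(-5)*5 = -142*(-3750) = 532500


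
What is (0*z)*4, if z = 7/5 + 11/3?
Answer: 0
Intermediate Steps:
z = 76/15 (z = 7*(⅕) + 11*(⅓) = 7/5 + 11/3 = 76/15 ≈ 5.0667)
(0*z)*4 = (0*(76/15))*4 = 0*4 = 0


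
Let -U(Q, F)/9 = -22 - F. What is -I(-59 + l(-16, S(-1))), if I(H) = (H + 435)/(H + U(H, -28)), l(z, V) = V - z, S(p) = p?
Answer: 391/98 ≈ 3.9898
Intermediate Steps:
U(Q, F) = 198 + 9*F (U(Q, F) = -9*(-22 - F) = 198 + 9*F)
I(H) = (435 + H)/(-54 + H) (I(H) = (H + 435)/(H + (198 + 9*(-28))) = (435 + H)/(H + (198 - 252)) = (435 + H)/(H - 54) = (435 + H)/(-54 + H))
-I(-59 + l(-16, S(-1))) = -(435 + (-59 + (-1 - 1*(-16))))/(-54 + (-59 + (-1 - 1*(-16)))) = -(435 + (-59 + (-1 + 16)))/(-54 + (-59 + (-1 + 16))) = -(435 + (-59 + 15))/(-54 + (-59 + 15)) = -(435 - 44)/(-54 - 44) = -391/(-98) = -(-1)*391/98 = -1*(-391/98) = 391/98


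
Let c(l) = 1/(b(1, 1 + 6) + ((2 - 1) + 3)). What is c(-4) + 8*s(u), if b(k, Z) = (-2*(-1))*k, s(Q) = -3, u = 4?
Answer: -143/6 ≈ -23.833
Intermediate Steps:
b(k, Z) = 2*k
c(l) = ⅙ (c(l) = 1/(2*1 + ((2 - 1) + 3)) = 1/(2 + (1 + 3)) = 1/(2 + 4) = 1/6 = ⅙)
c(-4) + 8*s(u) = ⅙ + 8*(-3) = ⅙ - 24 = -143/6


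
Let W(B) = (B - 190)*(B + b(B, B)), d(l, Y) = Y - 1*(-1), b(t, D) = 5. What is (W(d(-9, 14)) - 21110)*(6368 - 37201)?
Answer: 758800130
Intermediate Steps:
d(l, Y) = 1 + Y (d(l, Y) = Y + 1 = 1 + Y)
W(B) = (-190 + B)*(5 + B) (W(B) = (B - 190)*(B + 5) = (-190 + B)*(5 + B))
(W(d(-9, 14)) - 21110)*(6368 - 37201) = ((-950 + (1 + 14)² - 185*(1 + 14)) - 21110)*(6368 - 37201) = ((-950 + 15² - 185*15) - 21110)*(-30833) = ((-950 + 225 - 2775) - 21110)*(-30833) = (-3500 - 21110)*(-30833) = -24610*(-30833) = 758800130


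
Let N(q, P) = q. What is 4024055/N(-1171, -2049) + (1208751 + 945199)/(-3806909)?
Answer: -15321733471445/4457890439 ≈ -3437.0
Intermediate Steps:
4024055/N(-1171, -2049) + (1208751 + 945199)/(-3806909) = 4024055/(-1171) + (1208751 + 945199)/(-3806909) = 4024055*(-1/1171) + 2153950*(-1/3806909) = -4024055/1171 - 2153950/3806909 = -15321733471445/4457890439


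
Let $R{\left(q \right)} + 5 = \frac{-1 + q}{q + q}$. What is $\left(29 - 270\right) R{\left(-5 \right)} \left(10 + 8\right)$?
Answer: $\frac{95436}{5} \approx 19087.0$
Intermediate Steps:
$R{\left(q \right)} = -5 + \frac{-1 + q}{2 q}$ ($R{\left(q \right)} = -5 + \frac{-1 + q}{q + q} = -5 + \frac{-1 + q}{2 q}$)
$\left(29 - 270\right) R{\left(-5 \right)} \left(10 + 8\right) = \left(29 - 270\right) \frac{-1 - -45}{2 \left(-5\right)} \left(10 + 8\right) = - 241 \cdot \frac{1}{2} \left(- \frac{1}{5}\right) \left(-1 + 45\right) 18 = - 241 \cdot \frac{1}{2} \left(- \frac{1}{5}\right) 44 \cdot 18 = - 241 \left(\left(- \frac{22}{5}\right) 18\right) = \left(-241\right) \left(- \frac{396}{5}\right) = \frac{95436}{5}$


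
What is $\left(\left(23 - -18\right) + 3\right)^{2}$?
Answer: $1936$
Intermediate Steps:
$\left(\left(23 - -18\right) + 3\right)^{2} = \left(\left(23 + 18\right) + 3\right)^{2} = \left(41 + 3\right)^{2} = 44^{2} = 1936$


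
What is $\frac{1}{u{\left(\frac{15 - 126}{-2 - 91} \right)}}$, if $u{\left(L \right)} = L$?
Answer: $\frac{31}{37} \approx 0.83784$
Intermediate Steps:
$\frac{1}{u{\left(\frac{15 - 126}{-2 - 91} \right)}} = \frac{1}{\left(15 - 126\right) \frac{1}{-2 - 91}} = \frac{1}{\left(-111\right) \frac{1}{-93}} = \frac{1}{\left(-111\right) \left(- \frac{1}{93}\right)} = \frac{1}{\frac{37}{31}} = \frac{31}{37}$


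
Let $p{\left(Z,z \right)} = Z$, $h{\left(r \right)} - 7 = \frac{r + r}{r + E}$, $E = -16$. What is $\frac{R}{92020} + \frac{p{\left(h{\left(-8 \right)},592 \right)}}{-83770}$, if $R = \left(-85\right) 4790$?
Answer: $- \frac{2558074574}{578138655} \approx -4.4247$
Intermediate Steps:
$h{\left(r \right)} = 7 + \frac{2 r}{-16 + r}$ ($h{\left(r \right)} = 7 + \frac{r + r}{r - 16} = 7 + \frac{2 r}{-16 + r}$)
$R = -407150$
$\frac{R}{92020} + \frac{p{\left(h{\left(-8 \right)},592 \right)}}{-83770} = - \frac{407150}{92020} + \frac{\frac{1}{-16 - 8} \left(-112 + 9 \left(-8\right)\right)}{-83770} = \left(-407150\right) \frac{1}{92020} + \frac{-112 - 72}{-24} \left(- \frac{1}{83770}\right) = - \frac{40715}{9202} + \left(- \frac{1}{24}\right) \left(-184\right) \left(- \frac{1}{83770}\right) = - \frac{40715}{9202} + \frac{23}{3} \left(- \frac{1}{83770}\right) = - \frac{40715}{9202} - \frac{23}{251310} = - \frac{2558074574}{578138655}$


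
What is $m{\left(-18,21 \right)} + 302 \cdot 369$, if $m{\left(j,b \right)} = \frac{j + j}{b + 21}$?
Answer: $\frac{780060}{7} \approx 1.1144 \cdot 10^{5}$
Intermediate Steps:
$m{\left(j,b \right)} = \frac{2 j}{21 + b}$
$m{\left(-18,21 \right)} + 302 \cdot 369 = 2 \left(-18\right) \frac{1}{21 + 21} + 302 \cdot 369 = 2 \left(-18\right) \frac{1}{42} + 111438 = - \frac{6}{7} + 111438 = \frac{780060}{7}$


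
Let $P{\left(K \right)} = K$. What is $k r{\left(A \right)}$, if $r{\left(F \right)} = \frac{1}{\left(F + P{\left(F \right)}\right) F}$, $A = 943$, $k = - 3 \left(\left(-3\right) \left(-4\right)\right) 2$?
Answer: $- \frac{36}{889249} \approx -4.0484 \cdot 10^{-5}$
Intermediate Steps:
$k = -72$ ($k = \left(-3\right) 12 \cdot 2 = \left(-36\right) 2 = -72$)
$r{\left(F \right)} = \frac{1}{2 F^{2}}$ ($r{\left(F \right)} = \frac{1}{\left(F + F\right) F} = \frac{1}{2 F F} = \frac{\frac{1}{2} \frac{1}{F}}{F} = \frac{1}{2 F^{2}}$)
$k r{\left(A \right)} = - 72 \frac{1}{2 \cdot 889249} = - 72 \cdot \frac{1}{2} \cdot \frac{1}{889249} = \left(-72\right) \frac{1}{1778498} = - \frac{36}{889249}$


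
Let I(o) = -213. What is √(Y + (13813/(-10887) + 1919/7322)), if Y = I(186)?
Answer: I*√3767003385915210/4195506 ≈ 14.629*I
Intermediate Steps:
Y = -213
√(Y + (13813/(-10887) + 1919/7322)) = √(-213 + (13813/(-10887) + 1919/7322)) = √(-213 + (13813*(-1/10887) + 1919*(1/7322))) = √(-213 + (-727/573 + 1919/7322)) = √(-213 - 4223507/4195506) = √(-897866285/4195506) = I*√3767003385915210/4195506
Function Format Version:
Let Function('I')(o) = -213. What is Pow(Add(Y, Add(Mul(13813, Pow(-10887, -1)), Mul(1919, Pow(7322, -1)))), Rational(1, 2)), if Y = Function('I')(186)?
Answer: Mul(Rational(1, 4195506), I, Pow(3767003385915210, Rational(1, 2))) ≈ Mul(14.629, I)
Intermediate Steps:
Y = -213
Pow(Add(Y, Add(Mul(13813, Pow(-10887, -1)), Mul(1919, Pow(7322, -1)))), Rational(1, 2)) = Pow(Add(-213, Add(Mul(13813, Pow(-10887, -1)), Mul(1919, Pow(7322, -1)))), Rational(1, 2)) = Pow(Add(-213, Add(Mul(13813, Rational(-1, 10887)), Mul(1919, Rational(1, 7322)))), Rational(1, 2)) = Pow(Add(-213, Add(Rational(-727, 573), Rational(1919, 7322))), Rational(1, 2)) = Pow(Add(-213, Rational(-4223507, 4195506)), Rational(1, 2)) = Pow(Rational(-897866285, 4195506), Rational(1, 2)) = Mul(Rational(1, 4195506), I, Pow(3767003385915210, Rational(1, 2)))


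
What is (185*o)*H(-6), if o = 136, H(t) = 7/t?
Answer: -88060/3 ≈ -29353.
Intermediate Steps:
(185*o)*H(-6) = (185*136)*(7/(-6)) = 25160*(7*(-⅙)) = 25160*(-7/6) = -88060/3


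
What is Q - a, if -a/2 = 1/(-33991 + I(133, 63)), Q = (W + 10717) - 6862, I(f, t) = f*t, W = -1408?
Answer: 31336281/12806 ≈ 2447.0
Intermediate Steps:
Q = 2447 (Q = (-1408 + 10717) - 6862 = 9309 - 6862 = 2447)
a = 1/12806 (a = -2/(-33991 + 133*63) = -2/(-33991 + 8379) = -2/(-25612) = -2*(-1/25612) = 1/12806 ≈ 7.8088e-5)
Q - a = 2447 - 1*1/12806 = 2447 - 1/12806 = 31336281/12806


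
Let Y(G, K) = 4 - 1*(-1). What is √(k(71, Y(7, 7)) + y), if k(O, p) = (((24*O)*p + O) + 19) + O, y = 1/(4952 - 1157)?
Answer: 2*√31255995705/3795 ≈ 93.172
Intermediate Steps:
Y(G, K) = 5 (Y(G, K) = 4 + 1 = 5)
y = 1/3795 ≈ 0.00026350
k(O, p) = 19 + 2*O + 24*O*p (k(O, p) = ((24*O*p + O) + 19) + O = ((O + 24*O*p) + 19) + O = (19 + O + 24*O*p) + O = 19 + 2*O + 24*O*p)
√(k(71, Y(7, 7)) + y) = √((19 + 2*71 + 24*71*5) + 1/3795) = √((19 + 142 + 8520) + 1/3795) = √(8681 + 1/3795) = √(32944396/3795) = 2*√31255995705/3795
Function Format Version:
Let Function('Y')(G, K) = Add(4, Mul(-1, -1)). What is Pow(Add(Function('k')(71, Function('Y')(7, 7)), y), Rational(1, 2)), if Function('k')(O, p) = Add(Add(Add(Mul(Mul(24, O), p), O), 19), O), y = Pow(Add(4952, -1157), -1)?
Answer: Mul(Rational(2, 3795), Pow(31255995705, Rational(1, 2))) ≈ 93.172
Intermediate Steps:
Function('Y')(G, K) = 5 (Function('Y')(G, K) = Add(4, 1) = 5)
y = Rational(1, 3795) (y = Pow(3795, -1) = Rational(1, 3795) ≈ 0.00026350)
Function('k')(O, p) = Add(19, Mul(2, O), Mul(24, O, p)) (Function('k')(O, p) = Add(Add(Add(Mul(24, O, p), O), 19), O) = Add(Add(Add(O, Mul(24, O, p)), 19), O) = Add(Add(19, O, Mul(24, O, p)), O) = Add(19, Mul(2, O), Mul(24, O, p)))
Pow(Add(Function('k')(71, Function('Y')(7, 7)), y), Rational(1, 2)) = Pow(Add(Add(19, Mul(2, 71), Mul(24, 71, 5)), Rational(1, 3795)), Rational(1, 2)) = Pow(Add(Add(19, 142, 8520), Rational(1, 3795)), Rational(1, 2)) = Pow(Add(8681, Rational(1, 3795)), Rational(1, 2)) = Pow(Rational(32944396, 3795), Rational(1, 2)) = Mul(Rational(2, 3795), Pow(31255995705, Rational(1, 2)))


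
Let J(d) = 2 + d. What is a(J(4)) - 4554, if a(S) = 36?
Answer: -4518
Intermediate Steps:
a(J(4)) - 4554 = 36 - 4554 = -4518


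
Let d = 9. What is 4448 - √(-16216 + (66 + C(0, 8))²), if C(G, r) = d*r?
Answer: 4448 - 2*√707 ≈ 4394.8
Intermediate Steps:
C(G, r) = 9*r
4448 - √(-16216 + (66 + C(0, 8))²) = 4448 - √(-16216 + (66 + 9*8)²) = 4448 - √(-16216 + (66 + 72)²) = 4448 - √(-16216 + 138²) = 4448 - √(-16216 + 19044) = 4448 - √2828 = 4448 - 2*√707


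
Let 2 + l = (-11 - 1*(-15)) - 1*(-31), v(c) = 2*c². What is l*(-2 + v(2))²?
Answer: 1188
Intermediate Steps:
l = 33 (l = -2 + ((-11 - 1*(-15)) - 1*(-31)) = -2 + ((-11 + 15) + 31) = -2 + (4 + 31) = -2 + 35 = 33)
l*(-2 + v(2))² = 33*(-2 + 2*2²)² = 33*(-2 + 2*4)² = 33*(-2 + 8)² = 33*6² = 33*36 = 1188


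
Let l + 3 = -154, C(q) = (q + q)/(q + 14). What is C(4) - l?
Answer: 1417/9 ≈ 157.44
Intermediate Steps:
C(q) = 2*q/(14 + q) (C(q) = (2*q)/(14 + q) = 2*q/(14 + q))
l = -157 (l = -3 - 154 = -157)
C(4) - l = 2*4/(14 + 4) - 1*(-157) = 2*4/18 + 157 = 2*4*(1/18) + 157 = 4/9 + 157 = 1417/9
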